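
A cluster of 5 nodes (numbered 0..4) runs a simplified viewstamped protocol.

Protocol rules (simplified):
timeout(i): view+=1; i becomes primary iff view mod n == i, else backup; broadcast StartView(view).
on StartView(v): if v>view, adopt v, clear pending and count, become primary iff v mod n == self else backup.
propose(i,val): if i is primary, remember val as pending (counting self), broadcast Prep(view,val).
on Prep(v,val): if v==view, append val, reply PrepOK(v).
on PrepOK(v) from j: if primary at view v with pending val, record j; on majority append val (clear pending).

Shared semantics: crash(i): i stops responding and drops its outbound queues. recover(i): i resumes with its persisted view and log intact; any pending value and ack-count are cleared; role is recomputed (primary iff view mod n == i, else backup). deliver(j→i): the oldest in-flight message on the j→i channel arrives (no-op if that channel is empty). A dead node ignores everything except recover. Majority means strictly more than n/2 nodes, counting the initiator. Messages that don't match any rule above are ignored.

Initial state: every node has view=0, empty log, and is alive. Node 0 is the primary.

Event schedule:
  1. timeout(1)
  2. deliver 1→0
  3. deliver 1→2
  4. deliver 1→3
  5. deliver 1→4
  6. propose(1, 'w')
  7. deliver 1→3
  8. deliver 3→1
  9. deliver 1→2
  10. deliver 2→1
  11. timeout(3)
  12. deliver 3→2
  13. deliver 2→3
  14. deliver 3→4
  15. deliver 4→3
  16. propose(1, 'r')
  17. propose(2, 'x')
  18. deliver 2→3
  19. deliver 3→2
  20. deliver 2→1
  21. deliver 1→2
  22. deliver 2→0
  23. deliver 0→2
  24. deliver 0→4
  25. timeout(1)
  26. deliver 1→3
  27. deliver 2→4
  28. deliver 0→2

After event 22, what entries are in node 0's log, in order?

1. timeout(1):  <1:prim v1 ->
2. deliver 1→0:  <0:back v1 ->
3. deliver 1→2:  <2:back v1 ->
4. deliver 1→3:  <3:back v1 ->
5. deliver 1→4:  <4:back v1 ->
6. propose(1,'w'):  nop
7. deliver 1→3:  <3:back v1 w>
8. deliver 3→1:  nop
9. deliver 1→2:  <2:back v1 w>
10. deliver 2→1:  <1:prim v1 w>
11. timeout(3):  <3:back v2 w>
12. deliver 3→2:  <2:prim v2 w>
13. deliver 2→3:  nop
14. deliver 3→4:  <4:back v2 ->
15. deliver 4→3:  nop
16. propose(1,'r'):  nop
17. propose(2,'x'):  nop
18. deliver 2→3:  <3:back v2 w,x>
19. deliver 3→2:  nop
20. deliver 2→1:  nop
21. deliver 1→2:  nop
22. deliver 2→0:  nop

empty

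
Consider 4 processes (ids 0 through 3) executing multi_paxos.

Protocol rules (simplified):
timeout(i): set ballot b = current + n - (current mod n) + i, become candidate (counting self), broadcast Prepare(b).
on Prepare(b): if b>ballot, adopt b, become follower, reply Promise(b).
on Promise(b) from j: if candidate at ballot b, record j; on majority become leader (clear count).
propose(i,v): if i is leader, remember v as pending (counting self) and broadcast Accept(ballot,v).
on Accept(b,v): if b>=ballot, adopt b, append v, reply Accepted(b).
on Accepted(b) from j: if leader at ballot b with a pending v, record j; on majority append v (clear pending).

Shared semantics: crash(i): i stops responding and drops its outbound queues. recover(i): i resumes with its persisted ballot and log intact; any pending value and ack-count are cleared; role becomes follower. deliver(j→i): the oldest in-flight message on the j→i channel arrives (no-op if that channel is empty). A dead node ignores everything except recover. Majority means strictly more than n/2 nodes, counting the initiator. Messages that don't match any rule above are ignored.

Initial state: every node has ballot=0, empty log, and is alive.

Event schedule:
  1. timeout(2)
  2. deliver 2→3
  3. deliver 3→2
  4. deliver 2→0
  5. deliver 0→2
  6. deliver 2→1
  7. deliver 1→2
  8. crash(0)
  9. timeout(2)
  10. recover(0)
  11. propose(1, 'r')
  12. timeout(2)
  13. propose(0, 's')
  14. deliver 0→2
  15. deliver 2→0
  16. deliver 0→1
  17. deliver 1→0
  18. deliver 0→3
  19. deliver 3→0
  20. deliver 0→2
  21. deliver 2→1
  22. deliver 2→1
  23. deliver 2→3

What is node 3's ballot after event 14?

step 1 timeout(2): 2={cand,b=6,log=-}
step 2 deliver 2→3: 3={foll,b=6,log=-}
step 3 deliver 3→2: —
step 4 deliver 2→0: 0={foll,b=6,log=-}
step 5 deliver 0→2: 2={lead,b=6,log=-}
step 6 deliver 2→1: 1={foll,b=6,log=-}
step 7 deliver 1→2: —
step 8 crash(0): 0={✗foll,b=6,log=-}
step 9 timeout(2): 2={cand,b=10,log=-}
step 10 recover(0): 0={foll,b=6,log=-}
step 11 propose(1,'r'): —
step 12 timeout(2): 2={cand,b=14,log=-}
step 13 propose(0,'s'): —
step 14 deliver 0→2: —

6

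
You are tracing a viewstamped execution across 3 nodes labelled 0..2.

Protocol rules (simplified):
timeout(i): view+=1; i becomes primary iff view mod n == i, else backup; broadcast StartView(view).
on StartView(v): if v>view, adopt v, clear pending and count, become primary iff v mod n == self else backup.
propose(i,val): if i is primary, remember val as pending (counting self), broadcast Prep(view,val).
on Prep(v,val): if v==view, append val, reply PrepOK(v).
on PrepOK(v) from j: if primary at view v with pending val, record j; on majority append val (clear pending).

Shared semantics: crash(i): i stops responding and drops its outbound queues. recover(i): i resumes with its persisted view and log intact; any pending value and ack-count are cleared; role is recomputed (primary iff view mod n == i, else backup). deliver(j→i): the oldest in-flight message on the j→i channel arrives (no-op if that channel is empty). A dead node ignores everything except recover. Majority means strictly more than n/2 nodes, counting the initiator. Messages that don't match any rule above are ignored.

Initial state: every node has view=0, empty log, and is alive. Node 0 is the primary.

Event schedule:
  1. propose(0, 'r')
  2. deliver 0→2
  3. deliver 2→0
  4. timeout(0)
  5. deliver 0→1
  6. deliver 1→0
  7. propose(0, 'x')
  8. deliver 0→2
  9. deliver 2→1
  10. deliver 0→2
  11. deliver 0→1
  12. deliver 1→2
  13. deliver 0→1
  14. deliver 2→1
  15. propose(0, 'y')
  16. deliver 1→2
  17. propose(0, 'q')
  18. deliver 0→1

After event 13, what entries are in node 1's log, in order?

e1 propose(0,'r'): ·
e2 deliver 0→2: 2[back,v=0,r]
e3 deliver 2→0: 0[prim,v=0,r]
e4 timeout(0): 0[back,v=1,r]
e5 deliver 0→1: 1[back,v=0,r]
e6 deliver 1→0: ·
e7 propose(0,'x'): ·
e8 deliver 0→2: 2[back,v=1,r]
e9 deliver 2→1: ·
e10 deliver 0→2: ·
e11 deliver 0→1: 1[prim,v=1,r]
e12 deliver 1→2: ·
e13 deliver 0→1: ·

r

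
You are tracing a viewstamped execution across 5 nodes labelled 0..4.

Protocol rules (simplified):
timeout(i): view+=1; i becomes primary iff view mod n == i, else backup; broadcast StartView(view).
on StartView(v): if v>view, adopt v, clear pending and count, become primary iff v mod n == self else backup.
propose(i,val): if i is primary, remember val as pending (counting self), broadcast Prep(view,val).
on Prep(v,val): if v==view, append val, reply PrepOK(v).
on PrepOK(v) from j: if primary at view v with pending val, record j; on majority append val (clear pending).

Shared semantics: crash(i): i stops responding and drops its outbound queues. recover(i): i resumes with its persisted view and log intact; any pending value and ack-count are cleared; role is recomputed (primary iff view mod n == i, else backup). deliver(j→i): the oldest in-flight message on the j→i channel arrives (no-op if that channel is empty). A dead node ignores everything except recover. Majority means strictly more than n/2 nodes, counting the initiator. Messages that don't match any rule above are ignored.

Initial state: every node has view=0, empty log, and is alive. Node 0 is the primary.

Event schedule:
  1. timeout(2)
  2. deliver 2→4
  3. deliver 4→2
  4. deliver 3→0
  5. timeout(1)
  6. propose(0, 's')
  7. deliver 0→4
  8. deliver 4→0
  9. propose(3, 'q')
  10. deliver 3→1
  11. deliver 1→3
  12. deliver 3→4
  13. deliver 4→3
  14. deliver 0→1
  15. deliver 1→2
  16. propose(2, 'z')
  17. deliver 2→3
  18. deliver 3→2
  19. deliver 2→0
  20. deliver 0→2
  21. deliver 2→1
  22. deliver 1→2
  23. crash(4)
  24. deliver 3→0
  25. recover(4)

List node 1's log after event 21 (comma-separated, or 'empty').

empty

e1 timeout(2): 2[back,v=1,-]
e2 deliver 2→4: 4[back,v=1,-]
e3 deliver 4→2: ·
e4 deliver 3→0: ·
e5 timeout(1): 1[prim,v=1,-]
e6 propose(0,'s'): ·
e7 deliver 0→4: ·
e8 deliver 4→0: ·
e9 propose(3,'q'): ·
e10 deliver 3→1: ·
e11 deliver 1→3: 3[back,v=1,-]
e12 deliver 3→4: ·
e13 deliver 4→3: ·
e14 deliver 0→1: ·
e15 deliver 1→2: ·
e16 propose(2,'z'): ·
e17 deliver 2→3: ·
e18 deliver 3→2: ·
e19 deliver 2→0: 0[back,v=1,-]
e20 deliver 0→2: ·
e21 deliver 2→1: ·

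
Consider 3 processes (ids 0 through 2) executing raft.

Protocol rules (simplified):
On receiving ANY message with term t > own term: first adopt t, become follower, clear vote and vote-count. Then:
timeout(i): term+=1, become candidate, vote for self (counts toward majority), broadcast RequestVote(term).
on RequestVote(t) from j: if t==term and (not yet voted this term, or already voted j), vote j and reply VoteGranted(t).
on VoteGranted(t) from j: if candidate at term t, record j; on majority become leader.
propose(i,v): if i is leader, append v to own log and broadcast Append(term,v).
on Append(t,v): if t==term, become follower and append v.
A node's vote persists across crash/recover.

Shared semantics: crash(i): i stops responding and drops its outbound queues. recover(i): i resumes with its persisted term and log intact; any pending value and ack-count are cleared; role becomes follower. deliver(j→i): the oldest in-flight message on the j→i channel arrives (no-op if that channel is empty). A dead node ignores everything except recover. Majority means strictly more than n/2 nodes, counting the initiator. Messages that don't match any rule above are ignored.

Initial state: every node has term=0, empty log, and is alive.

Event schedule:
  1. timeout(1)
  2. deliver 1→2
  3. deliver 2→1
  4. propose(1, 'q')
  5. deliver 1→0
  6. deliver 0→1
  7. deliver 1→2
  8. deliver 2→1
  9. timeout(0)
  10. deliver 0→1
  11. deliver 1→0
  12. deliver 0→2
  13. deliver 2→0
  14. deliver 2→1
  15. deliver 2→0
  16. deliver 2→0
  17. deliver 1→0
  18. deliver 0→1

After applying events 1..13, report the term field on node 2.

2

[1] timeout(1) → N1(cand t1 [-])
[2] deliver 1→2 → N2(foll t1 [-])
[3] deliver 2→1 → N1(lead t1 [-])
[4] propose(1,'q') → N1(lead t1 [q])
[5] deliver 1→0 → N0(foll t1 [-])
[6] deliver 0→1 → ∅
[7] deliver 1→2 → N2(foll t1 [q])
[8] deliver 2→1 → ∅
[9] timeout(0) → N0(cand t2 [-])
[10] deliver 0→1 → N1(foll t2 [q])
[11] deliver 1→0 → ∅
[12] deliver 0→2 → N2(foll t2 [q])
[13] deliver 2→0 → N0(lead t2 [-])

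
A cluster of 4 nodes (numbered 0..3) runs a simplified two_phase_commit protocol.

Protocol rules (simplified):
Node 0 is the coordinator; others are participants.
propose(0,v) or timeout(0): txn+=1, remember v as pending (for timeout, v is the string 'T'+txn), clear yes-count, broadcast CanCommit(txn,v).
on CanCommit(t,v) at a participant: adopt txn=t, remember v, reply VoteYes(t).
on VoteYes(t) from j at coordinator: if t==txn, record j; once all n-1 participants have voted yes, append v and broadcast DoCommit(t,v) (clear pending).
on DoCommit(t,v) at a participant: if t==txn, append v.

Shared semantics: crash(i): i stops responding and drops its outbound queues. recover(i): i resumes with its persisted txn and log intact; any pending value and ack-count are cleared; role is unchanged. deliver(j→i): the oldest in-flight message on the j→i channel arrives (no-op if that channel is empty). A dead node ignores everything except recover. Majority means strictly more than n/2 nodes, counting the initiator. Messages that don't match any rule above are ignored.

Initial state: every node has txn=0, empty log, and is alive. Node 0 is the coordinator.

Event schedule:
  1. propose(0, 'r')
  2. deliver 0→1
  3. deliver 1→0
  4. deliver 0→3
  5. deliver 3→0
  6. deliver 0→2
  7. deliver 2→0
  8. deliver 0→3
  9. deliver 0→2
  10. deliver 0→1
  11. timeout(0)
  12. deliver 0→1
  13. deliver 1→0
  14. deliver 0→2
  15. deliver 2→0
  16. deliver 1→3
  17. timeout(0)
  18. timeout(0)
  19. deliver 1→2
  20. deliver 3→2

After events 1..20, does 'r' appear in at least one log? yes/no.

after 1 — propose(0,'r'): n0:coor/t1/[-]
after 2 — deliver 0→1: n1:part/t1/[-]
after 3 — deliver 1→0: ·
after 4 — deliver 0→3: n3:part/t1/[-]
after 5 — deliver 3→0: ·
after 6 — deliver 0→2: n2:part/t1/[-]
after 7 — deliver 2→0: n0:coor/t1/[r]
after 8 — deliver 0→3: n3:part/t1/[r]
after 9 — deliver 0→2: n2:part/t1/[r]
after 10 — deliver 0→1: n1:part/t1/[r]
after 11 — timeout(0): n0:coor/t2/[r]
after 12 — deliver 0→1: n1:part/t2/[r]
after 13 — deliver 1→0: ·
after 14 — deliver 0→2: n2:part/t2/[r]
after 15 — deliver 2→0: ·
after 16 — deliver 1→3: ·
after 17 — timeout(0): n0:coor/t3/[r]
after 18 — timeout(0): n0:coor/t4/[r]
after 19 — deliver 1→2: ·
after 20 — deliver 3→2: ·

yes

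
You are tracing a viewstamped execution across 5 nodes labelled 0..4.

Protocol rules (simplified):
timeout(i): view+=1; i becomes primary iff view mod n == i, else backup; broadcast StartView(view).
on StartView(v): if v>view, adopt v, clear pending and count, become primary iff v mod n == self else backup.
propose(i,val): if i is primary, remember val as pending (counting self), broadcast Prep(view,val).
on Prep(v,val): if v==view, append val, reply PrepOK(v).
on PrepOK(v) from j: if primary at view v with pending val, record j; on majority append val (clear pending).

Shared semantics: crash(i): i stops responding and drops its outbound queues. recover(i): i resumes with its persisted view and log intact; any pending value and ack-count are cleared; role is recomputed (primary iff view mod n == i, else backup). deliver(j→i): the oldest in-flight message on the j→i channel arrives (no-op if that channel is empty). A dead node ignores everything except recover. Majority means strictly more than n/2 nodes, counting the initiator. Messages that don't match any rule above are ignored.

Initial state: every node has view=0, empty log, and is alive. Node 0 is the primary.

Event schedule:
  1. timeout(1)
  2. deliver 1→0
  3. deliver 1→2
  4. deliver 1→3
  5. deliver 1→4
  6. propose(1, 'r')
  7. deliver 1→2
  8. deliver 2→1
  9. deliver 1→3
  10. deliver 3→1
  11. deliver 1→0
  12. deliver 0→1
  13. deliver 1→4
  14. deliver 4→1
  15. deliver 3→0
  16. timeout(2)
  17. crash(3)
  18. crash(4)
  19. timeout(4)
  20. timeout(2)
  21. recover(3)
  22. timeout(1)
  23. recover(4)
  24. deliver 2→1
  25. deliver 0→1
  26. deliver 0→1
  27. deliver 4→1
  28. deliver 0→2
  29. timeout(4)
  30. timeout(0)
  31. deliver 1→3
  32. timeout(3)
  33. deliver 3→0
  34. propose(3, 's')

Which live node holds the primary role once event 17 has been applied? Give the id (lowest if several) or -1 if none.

e1 timeout(1): 1[prim,v=1,-]
e2 deliver 1→0: 0[back,v=1,-]
e3 deliver 1→2: 2[back,v=1,-]
e4 deliver 1→3: 3[back,v=1,-]
e5 deliver 1→4: 4[back,v=1,-]
e6 propose(1,'r'): ·
e7 deliver 1→2: 2[back,v=1,r]
e8 deliver 2→1: ·
e9 deliver 1→3: 3[back,v=1,r]
e10 deliver 3→1: 1[prim,v=1,r]
e11 deliver 1→0: 0[back,v=1,r]
e12 deliver 0→1: ·
e13 deliver 1→4: 4[back,v=1,r]
e14 deliver 4→1: ·
e15 deliver 3→0: ·
e16 timeout(2): 2[prim,v=2,r]
e17 crash(3): 3[✗back,v=1,r]

1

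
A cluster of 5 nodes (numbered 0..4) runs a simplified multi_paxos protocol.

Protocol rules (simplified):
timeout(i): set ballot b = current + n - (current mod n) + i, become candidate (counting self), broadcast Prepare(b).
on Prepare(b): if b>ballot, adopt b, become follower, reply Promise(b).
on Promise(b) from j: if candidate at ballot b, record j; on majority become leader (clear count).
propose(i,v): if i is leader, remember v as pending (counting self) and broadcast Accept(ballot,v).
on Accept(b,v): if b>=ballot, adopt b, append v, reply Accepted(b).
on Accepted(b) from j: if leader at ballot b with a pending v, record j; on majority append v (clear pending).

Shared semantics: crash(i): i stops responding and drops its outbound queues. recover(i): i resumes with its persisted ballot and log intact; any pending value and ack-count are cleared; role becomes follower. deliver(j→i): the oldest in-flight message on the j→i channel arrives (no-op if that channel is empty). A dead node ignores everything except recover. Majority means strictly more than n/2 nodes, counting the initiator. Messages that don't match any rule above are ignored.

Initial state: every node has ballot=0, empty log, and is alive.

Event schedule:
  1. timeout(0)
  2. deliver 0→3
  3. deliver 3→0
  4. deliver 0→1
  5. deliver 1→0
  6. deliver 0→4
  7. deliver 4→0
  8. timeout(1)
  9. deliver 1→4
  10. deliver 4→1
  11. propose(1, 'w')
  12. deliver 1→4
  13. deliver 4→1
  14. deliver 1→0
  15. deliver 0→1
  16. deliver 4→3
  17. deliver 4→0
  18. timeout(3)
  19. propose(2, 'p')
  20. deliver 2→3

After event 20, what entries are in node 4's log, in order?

empty

after 1 — timeout(0): n0:cand/b5/[-]
after 2 — deliver 0→3: n3:foll/b5/[-]
after 3 — deliver 3→0: ·
after 4 — deliver 0→1: n1:foll/b5/[-]
after 5 — deliver 1→0: n0:lead/b5/[-]
after 6 — deliver 0→4: n4:foll/b5/[-]
after 7 — deliver 4→0: ·
after 8 — timeout(1): n1:cand/b11/[-]
after 9 — deliver 1→4: n4:foll/b11/[-]
after 10 — deliver 4→1: ·
after 11 — propose(1,'w'): ·
after 12 — deliver 1→4: ·
after 13 — deliver 4→1: ·
after 14 — deliver 1→0: n0:foll/b11/[-]
after 15 — deliver 0→1: n1:lead/b11/[-]
after 16 — deliver 4→3: ·
after 17 — deliver 4→0: ·
after 18 — timeout(3): n3:cand/b13/[-]
after 19 — propose(2,'p'): ·
after 20 — deliver 2→3: ·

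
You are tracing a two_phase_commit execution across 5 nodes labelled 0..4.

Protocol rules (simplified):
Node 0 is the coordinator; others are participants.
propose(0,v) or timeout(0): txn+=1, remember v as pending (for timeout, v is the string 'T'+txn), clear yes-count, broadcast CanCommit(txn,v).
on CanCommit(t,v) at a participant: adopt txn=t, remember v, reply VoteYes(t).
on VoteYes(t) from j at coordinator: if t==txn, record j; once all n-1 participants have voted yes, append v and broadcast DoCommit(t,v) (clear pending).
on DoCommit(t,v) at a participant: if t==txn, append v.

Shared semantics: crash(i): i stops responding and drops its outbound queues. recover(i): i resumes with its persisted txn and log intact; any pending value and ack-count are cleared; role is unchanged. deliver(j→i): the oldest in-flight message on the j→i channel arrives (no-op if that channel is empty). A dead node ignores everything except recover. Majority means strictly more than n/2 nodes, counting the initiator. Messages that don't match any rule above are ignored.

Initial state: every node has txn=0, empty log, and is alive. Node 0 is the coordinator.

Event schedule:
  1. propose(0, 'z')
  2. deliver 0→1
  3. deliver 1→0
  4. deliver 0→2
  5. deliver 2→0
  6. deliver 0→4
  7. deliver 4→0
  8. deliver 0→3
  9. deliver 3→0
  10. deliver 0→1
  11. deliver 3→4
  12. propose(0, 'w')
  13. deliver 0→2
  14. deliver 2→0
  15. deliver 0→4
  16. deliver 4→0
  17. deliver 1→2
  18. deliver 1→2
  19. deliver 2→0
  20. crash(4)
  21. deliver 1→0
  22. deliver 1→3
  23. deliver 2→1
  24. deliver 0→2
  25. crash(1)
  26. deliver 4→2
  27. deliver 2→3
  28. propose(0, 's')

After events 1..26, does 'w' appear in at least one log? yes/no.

no

1. propose(0,'z'):  <0:coor t1 ->
2. deliver 0→1:  <1:part t1 ->
3. deliver 1→0:  nop
4. deliver 0→2:  <2:part t1 ->
5. deliver 2→0:  nop
6. deliver 0→4:  <4:part t1 ->
7. deliver 4→0:  nop
8. deliver 0→3:  <3:part t1 ->
9. deliver 3→0:  <0:coor t1 z>
10. deliver 0→1:  <1:part t1 z>
11. deliver 3→4:  nop
12. propose(0,'w'):  <0:coor t2 z>
13. deliver 0→2:  <2:part t1 z>
14. deliver 2→0:  nop
15. deliver 0→4:  <4:part t1 z>
16. deliver 4→0:  nop
17. deliver 1→2:  nop
18. deliver 1→2:  nop
19. deliver 2→0:  nop
20. crash(4):  <4:✗part t1 z>
21. deliver 1→0:  nop
22. deliver 1→3:  nop
23. deliver 2→1:  nop
24. deliver 0→2:  <2:part t2 z>
25. crash(1):  <1:✗part t1 z>
26. deliver 4→2:  nop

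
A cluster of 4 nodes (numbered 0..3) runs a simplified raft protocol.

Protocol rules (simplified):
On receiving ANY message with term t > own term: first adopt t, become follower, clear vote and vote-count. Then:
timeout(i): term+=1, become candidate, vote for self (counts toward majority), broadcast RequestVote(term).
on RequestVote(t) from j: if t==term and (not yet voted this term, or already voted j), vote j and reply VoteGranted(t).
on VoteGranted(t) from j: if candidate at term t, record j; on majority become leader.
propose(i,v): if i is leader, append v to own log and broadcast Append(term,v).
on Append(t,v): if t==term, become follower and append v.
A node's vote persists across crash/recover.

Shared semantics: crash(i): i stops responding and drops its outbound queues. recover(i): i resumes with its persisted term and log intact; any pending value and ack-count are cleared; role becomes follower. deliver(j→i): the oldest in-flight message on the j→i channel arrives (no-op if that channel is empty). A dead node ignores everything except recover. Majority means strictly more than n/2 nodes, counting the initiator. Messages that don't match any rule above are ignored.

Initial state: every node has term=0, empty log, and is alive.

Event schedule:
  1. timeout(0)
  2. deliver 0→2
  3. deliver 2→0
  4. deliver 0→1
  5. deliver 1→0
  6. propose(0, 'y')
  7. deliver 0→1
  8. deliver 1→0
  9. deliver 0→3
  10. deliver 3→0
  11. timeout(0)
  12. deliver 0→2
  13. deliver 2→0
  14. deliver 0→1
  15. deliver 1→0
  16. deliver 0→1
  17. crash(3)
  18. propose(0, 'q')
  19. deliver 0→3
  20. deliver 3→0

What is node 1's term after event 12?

after 1 — timeout(0): n0:cand/t1/[-]
after 2 — deliver 0→2: n2:foll/t1/[-]
after 3 — deliver 2→0: ·
after 4 — deliver 0→1: n1:foll/t1/[-]
after 5 — deliver 1→0: n0:lead/t1/[-]
after 6 — propose(0,'y'): n0:lead/t1/[y]
after 7 — deliver 0→1: n1:foll/t1/[y]
after 8 — deliver 1→0: ·
after 9 — deliver 0→3: n3:foll/t1/[-]
after 10 — deliver 3→0: ·
after 11 — timeout(0): n0:cand/t2/[y]
after 12 — deliver 0→2: n2:foll/t1/[y]

1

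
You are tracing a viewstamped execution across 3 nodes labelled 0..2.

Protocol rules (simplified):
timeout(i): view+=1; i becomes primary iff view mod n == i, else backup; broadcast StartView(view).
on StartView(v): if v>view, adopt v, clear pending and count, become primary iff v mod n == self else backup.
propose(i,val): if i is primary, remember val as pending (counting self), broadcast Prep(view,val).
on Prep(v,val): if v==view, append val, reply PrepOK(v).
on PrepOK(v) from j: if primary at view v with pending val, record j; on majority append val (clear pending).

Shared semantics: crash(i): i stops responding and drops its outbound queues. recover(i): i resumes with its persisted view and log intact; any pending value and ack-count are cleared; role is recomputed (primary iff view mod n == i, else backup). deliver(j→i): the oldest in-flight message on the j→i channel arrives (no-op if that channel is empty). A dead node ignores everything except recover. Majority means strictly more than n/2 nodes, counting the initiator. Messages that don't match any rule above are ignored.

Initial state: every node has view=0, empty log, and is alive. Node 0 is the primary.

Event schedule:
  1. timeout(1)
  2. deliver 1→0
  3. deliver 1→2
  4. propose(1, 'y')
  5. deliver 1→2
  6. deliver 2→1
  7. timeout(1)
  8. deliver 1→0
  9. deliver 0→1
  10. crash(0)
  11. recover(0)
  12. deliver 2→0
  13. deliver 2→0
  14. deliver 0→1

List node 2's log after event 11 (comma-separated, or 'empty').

after 1 — timeout(1): n1:prim/v1/[-]
after 2 — deliver 1→0: n0:back/v1/[-]
after 3 — deliver 1→2: n2:back/v1/[-]
after 4 — propose(1,'y'): ·
after 5 — deliver 1→2: n2:back/v1/[y]
after 6 — deliver 2→1: n1:prim/v1/[y]
after 7 — timeout(1): n1:back/v2/[y]
after 8 — deliver 1→0: n0:back/v1/[y]
after 9 — deliver 0→1: ·
after 10 — crash(0): n0:✗back/v1/[y]
after 11 — recover(0): n0:back/v1/[y]

y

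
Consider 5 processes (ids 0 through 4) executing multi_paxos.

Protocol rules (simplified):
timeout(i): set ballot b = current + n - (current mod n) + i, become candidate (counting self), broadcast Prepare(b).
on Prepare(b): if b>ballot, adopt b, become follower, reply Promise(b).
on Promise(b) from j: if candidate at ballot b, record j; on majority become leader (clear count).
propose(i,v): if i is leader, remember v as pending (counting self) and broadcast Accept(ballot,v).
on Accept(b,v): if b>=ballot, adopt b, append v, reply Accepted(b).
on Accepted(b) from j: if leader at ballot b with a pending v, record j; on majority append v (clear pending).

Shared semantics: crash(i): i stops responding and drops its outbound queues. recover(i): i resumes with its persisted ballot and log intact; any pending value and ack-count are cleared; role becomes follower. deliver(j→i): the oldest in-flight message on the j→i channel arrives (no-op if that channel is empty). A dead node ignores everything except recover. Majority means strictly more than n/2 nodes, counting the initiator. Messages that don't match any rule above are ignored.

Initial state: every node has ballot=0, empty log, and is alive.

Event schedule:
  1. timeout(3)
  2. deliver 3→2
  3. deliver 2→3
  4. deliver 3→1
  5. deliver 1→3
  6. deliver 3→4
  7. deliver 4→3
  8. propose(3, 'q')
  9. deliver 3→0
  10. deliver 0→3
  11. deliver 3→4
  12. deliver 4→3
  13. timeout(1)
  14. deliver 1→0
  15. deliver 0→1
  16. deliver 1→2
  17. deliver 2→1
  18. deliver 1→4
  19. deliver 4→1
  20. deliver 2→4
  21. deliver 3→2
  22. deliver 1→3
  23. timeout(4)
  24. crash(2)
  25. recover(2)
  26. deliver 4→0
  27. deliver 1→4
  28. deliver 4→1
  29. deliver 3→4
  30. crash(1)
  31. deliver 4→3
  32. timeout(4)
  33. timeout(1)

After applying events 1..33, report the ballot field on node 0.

e1 timeout(3): 3[cand,b=8,-]
e2 deliver 3→2: 2[foll,b=8,-]
e3 deliver 2→3: ·
e4 deliver 3→1: 1[foll,b=8,-]
e5 deliver 1→3: 3[lead,b=8,-]
e6 deliver 3→4: 4[foll,b=8,-]
e7 deliver 4→3: ·
e8 propose(3,'q'): ·
e9 deliver 3→0: 0[foll,b=8,-]
e10 deliver 0→3: ·
e11 deliver 3→4: 4[foll,b=8,q]
e12 deliver 4→3: ·
e13 timeout(1): 1[cand,b=11,-]
e14 deliver 1→0: 0[foll,b=11,-]
e15 deliver 0→1: ·
e16 deliver 1→2: 2[foll,b=11,-]
e17 deliver 2→1: 1[lead,b=11,-]
e18 deliver 1→4: 4[foll,b=11,q]
e19 deliver 4→1: ·
e20 deliver 2→4: ·
e21 deliver 3→2: ·
e22 deliver 1→3: 3[foll,b=11,-]
e23 timeout(4): 4[cand,b=19,q]
e24 crash(2): 2[✗foll,b=11,-]
e25 recover(2): 2[foll,b=11,-]
e26 deliver 4→0: 0[foll,b=19,-]
e27 deliver 1→4: ·
e28 deliver 4→1: 1[foll,b=19,-]
e29 deliver 3→4: ·
e30 crash(1): 1[✗foll,b=19,-]
e31 deliver 4→3: 3[foll,b=19,-]
e32 timeout(4): 4[cand,b=24,q]
e33 timeout(1): ·

19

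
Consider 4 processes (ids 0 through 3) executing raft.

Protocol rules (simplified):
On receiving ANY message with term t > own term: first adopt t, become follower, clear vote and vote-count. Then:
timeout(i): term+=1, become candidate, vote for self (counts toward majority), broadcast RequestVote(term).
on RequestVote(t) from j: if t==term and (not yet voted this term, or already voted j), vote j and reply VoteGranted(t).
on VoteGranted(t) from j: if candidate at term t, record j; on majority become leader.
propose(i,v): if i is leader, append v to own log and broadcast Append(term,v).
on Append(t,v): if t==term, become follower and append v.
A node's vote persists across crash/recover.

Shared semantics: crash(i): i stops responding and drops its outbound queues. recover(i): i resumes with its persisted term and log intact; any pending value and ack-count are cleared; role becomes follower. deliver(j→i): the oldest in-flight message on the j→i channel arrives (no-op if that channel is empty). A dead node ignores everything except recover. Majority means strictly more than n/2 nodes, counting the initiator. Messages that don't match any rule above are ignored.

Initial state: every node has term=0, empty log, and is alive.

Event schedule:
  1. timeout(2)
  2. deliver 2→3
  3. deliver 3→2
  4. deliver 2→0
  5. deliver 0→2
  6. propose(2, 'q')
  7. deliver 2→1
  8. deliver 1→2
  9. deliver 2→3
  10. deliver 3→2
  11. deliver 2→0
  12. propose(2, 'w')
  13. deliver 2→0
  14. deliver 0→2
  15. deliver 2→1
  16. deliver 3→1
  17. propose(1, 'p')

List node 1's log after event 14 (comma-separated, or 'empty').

1. timeout(2):  <2:cand t1 ->
2. deliver 2→3:  <3:foll t1 ->
3. deliver 3→2:  nop
4. deliver 2→0:  <0:foll t1 ->
5. deliver 0→2:  <2:lead t1 ->
6. propose(2,'q'):  <2:lead t1 q>
7. deliver 2→1:  <1:foll t1 ->
8. deliver 1→2:  nop
9. deliver 2→3:  <3:foll t1 q>
10. deliver 3→2:  nop
11. deliver 2→0:  <0:foll t1 q>
12. propose(2,'w'):  <2:lead t1 q,w>
13. deliver 2→0:  <0:foll t1 q,w>
14. deliver 0→2:  nop

empty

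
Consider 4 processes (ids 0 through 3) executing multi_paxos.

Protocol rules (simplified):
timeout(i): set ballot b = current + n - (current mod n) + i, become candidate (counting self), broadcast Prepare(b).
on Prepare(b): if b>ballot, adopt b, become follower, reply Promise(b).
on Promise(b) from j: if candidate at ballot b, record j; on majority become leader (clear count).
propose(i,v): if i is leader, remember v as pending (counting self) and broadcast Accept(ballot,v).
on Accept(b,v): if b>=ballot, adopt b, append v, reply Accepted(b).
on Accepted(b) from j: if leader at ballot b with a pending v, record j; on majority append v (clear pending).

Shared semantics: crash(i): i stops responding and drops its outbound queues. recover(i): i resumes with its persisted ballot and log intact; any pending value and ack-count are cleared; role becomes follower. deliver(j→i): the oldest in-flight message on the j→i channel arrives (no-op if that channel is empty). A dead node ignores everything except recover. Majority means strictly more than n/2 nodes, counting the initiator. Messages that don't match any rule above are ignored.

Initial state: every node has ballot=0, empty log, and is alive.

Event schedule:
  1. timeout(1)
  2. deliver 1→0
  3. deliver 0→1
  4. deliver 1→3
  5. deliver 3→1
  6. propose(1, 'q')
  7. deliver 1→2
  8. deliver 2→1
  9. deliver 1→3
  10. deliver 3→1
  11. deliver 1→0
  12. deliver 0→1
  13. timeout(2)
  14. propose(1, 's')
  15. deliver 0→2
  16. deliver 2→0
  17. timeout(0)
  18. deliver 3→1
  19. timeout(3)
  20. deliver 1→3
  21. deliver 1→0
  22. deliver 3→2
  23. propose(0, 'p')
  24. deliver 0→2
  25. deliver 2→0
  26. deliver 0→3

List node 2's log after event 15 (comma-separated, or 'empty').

empty

after 1 — timeout(1): n1:cand/b5/[-]
after 2 — deliver 1→0: n0:foll/b5/[-]
after 3 — deliver 0→1: ·
after 4 — deliver 1→3: n3:foll/b5/[-]
after 5 — deliver 3→1: n1:lead/b5/[-]
after 6 — propose(1,'q'): ·
after 7 — deliver 1→2: n2:foll/b5/[-]
after 8 — deliver 2→1: ·
after 9 — deliver 1→3: n3:foll/b5/[q]
after 10 — deliver 3→1: ·
after 11 — deliver 1→0: n0:foll/b5/[q]
after 12 — deliver 0→1: n1:lead/b5/[q]
after 13 — timeout(2): n2:cand/b10/[-]
after 14 — propose(1,'s'): ·
after 15 — deliver 0→2: ·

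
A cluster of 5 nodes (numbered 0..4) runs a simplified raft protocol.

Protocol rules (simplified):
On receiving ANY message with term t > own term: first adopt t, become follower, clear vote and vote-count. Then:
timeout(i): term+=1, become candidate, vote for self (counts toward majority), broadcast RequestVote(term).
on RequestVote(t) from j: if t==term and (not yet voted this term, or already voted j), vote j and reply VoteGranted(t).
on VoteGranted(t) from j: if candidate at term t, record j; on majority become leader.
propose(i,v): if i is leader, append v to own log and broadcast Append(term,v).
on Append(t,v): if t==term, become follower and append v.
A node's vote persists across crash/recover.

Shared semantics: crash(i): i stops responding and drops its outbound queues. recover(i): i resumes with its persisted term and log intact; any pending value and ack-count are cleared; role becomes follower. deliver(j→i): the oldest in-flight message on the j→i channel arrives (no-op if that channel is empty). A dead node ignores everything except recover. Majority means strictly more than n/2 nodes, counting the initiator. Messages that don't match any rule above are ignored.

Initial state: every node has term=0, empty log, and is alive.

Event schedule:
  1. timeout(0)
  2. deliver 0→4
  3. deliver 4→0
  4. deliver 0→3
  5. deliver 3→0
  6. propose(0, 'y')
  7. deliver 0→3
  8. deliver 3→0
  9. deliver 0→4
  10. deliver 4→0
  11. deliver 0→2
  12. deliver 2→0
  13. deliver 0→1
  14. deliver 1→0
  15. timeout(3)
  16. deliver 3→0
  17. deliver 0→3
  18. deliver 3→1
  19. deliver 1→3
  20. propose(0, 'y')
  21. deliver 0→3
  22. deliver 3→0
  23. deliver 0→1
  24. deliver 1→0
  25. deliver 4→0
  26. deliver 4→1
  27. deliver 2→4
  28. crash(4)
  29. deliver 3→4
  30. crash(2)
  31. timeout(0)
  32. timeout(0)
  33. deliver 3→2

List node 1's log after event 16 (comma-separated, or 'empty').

empty

1. timeout(0):  <0:cand t1 ->
2. deliver 0→4:  <4:foll t1 ->
3. deliver 4→0:  nop
4. deliver 0→3:  <3:foll t1 ->
5. deliver 3→0:  <0:lead t1 ->
6. propose(0,'y'):  <0:lead t1 y>
7. deliver 0→3:  <3:foll t1 y>
8. deliver 3→0:  nop
9. deliver 0→4:  <4:foll t1 y>
10. deliver 4→0:  nop
11. deliver 0→2:  <2:foll t1 ->
12. deliver 2→0:  nop
13. deliver 0→1:  <1:foll t1 ->
14. deliver 1→0:  nop
15. timeout(3):  <3:cand t2 y>
16. deliver 3→0:  <0:foll t2 y>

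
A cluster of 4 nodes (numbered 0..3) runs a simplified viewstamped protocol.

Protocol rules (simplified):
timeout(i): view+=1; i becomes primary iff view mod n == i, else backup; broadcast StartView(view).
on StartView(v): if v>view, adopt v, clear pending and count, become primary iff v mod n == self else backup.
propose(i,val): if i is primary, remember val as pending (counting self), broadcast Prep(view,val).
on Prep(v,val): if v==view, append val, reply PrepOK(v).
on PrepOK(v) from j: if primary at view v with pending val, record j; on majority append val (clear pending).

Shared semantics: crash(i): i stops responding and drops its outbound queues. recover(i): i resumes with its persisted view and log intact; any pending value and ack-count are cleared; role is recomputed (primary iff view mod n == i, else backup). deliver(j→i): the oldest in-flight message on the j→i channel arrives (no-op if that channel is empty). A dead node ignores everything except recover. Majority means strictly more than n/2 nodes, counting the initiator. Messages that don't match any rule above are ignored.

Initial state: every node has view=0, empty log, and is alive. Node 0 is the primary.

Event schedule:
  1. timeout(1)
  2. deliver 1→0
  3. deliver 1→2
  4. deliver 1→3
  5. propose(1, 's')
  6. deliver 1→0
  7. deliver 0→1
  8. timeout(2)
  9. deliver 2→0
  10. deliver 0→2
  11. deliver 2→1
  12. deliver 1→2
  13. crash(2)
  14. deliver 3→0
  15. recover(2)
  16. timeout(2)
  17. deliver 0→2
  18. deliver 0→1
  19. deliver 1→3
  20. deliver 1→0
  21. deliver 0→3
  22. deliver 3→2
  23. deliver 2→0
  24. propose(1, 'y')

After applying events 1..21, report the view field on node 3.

[1] timeout(1) → N1(prim v1 [-])
[2] deliver 1→0 → N0(back v1 [-])
[3] deliver 1→2 → N2(back v1 [-])
[4] deliver 1→3 → N3(back v1 [-])
[5] propose(1,'s') → ∅
[6] deliver 1→0 → N0(back v1 [s])
[7] deliver 0→1 → ∅
[8] timeout(2) → N2(prim v2 [-])
[9] deliver 2→0 → N0(back v2 [s])
[10] deliver 0→2 → ∅
[11] deliver 2→1 → N1(back v2 [-])
[12] deliver 1→2 → ∅
[13] crash(2) → N2(✗prim v2 [-])
[14] deliver 3→0 → ∅
[15] recover(2) → N2(prim v2 [-])
[16] timeout(2) → N2(back v3 [-])
[17] deliver 0→2 → ∅
[18] deliver 0→1 → ∅
[19] deliver 1→3 → N3(back v1 [s])
[20] deliver 1→0 → ∅
[21] deliver 0→3 → ∅

1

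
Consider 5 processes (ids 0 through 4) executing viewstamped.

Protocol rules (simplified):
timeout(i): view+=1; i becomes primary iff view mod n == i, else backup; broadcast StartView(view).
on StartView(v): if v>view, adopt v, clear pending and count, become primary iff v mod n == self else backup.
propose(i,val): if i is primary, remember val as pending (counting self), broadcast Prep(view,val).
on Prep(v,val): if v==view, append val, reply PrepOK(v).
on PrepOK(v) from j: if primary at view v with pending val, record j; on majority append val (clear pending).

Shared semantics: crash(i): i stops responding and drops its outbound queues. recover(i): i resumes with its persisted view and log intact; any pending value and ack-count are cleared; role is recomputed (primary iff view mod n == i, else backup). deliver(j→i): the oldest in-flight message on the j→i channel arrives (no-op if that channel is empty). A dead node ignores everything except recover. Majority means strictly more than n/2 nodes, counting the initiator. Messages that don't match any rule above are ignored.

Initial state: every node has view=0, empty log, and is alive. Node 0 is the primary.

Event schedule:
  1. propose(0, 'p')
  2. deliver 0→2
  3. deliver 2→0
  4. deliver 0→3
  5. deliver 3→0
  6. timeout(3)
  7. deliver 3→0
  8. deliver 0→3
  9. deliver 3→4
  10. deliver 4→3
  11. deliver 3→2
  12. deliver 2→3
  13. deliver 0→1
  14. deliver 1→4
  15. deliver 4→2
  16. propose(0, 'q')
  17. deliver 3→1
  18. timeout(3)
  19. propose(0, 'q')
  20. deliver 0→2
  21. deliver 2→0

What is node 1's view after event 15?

0

[1] propose(0,'p') → ∅
[2] deliver 0→2 → N2(back v0 [p])
[3] deliver 2→0 → ∅
[4] deliver 0→3 → N3(back v0 [p])
[5] deliver 3→0 → N0(prim v0 [p])
[6] timeout(3) → N3(back v1 [p])
[7] deliver 3→0 → N0(back v1 [p])
[8] deliver 0→3 → ∅
[9] deliver 3→4 → N4(back v1 [-])
[10] deliver 4→3 → ∅
[11] deliver 3→2 → N2(back v1 [p])
[12] deliver 2→3 → ∅
[13] deliver 0→1 → N1(back v0 [p])
[14] deliver 1→4 → ∅
[15] deliver 4→2 → ∅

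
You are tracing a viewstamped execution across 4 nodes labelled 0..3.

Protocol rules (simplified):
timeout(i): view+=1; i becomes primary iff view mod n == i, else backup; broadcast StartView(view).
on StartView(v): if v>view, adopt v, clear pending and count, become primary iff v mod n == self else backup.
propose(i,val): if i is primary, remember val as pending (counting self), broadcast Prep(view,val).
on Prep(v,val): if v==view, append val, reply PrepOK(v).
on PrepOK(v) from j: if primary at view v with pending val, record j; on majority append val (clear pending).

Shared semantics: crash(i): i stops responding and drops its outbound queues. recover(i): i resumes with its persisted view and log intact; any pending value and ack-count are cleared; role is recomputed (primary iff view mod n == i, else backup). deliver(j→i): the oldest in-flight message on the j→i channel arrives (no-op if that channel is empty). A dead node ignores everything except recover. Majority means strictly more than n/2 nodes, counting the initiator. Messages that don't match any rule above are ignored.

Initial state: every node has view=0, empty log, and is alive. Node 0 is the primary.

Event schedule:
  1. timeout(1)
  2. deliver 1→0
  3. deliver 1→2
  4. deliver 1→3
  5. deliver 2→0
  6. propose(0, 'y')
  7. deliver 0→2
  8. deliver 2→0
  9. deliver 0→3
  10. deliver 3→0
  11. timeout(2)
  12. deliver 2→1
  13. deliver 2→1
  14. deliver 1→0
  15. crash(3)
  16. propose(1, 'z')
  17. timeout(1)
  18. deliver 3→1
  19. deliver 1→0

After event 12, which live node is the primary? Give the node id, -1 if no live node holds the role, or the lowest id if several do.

2

step 1 timeout(1): 1={prim,v=1,log=-}
step 2 deliver 1→0: 0={back,v=1,log=-}
step 3 deliver 1→2: 2={back,v=1,log=-}
step 4 deliver 1→3: 3={back,v=1,log=-}
step 5 deliver 2→0: —
step 6 propose(0,'y'): —
step 7 deliver 0→2: —
step 8 deliver 2→0: —
step 9 deliver 0→3: —
step 10 deliver 3→0: —
step 11 timeout(2): 2={prim,v=2,log=-}
step 12 deliver 2→1: 1={back,v=2,log=-}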